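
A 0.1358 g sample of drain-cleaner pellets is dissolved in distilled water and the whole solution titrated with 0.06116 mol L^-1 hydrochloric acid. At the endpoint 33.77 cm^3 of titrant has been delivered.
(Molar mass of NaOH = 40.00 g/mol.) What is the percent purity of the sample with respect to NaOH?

60.84 %

NaOH + HCl → NaCl + H2O
n(HCl) = 0.03377 L × 0.06116 mol/L = 2.065 × 10^-3 mol
n(NaOH) = 2.065 × 10^-3 mol (1:1 ratio)
mass of NaOH = 2.065 × 10^-3 × 40.00 g/mol = 0.08261 g
% NaOH = 0.08261 / 0.1358 × 100 = 60.84 %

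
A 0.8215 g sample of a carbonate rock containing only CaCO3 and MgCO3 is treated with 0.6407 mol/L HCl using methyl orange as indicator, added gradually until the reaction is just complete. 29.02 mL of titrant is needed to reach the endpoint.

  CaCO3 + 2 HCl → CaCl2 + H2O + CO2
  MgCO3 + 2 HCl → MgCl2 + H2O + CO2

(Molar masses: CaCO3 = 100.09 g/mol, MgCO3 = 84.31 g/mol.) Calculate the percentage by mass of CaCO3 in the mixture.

29.11 %

n(HCl) = 0.02902 × 0.6407 = 0.01859 mol
Let x = n(CaCO3), y = n(MgCO3).
Titrant: 2x + 2y = 0.01859;  mass: 100.09x + 84.31y = 0.8215
Solving, x = 2.390 × 10^-3 mol, y = 6.907 × 10^-3 mol
mass of CaCO3 = 2.390 × 10^-3 × 100.09 = 0.2392 g
% CaCO3 = 0.2392 / 0.8215 × 100 = 29.11 %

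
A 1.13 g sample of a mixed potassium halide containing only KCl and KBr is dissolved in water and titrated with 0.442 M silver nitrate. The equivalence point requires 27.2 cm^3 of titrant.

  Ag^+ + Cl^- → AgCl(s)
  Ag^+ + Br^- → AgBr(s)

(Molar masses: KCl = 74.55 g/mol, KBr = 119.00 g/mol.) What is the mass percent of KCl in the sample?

n(AgNO3) = 0.0272 × 0.442 = 0.0120 mol
Let x = n(KCl), y = n(KBr).
Titrant: 1x + 1y = 0.0120;  mass: 74.55x + 119.00y = 1.13
Solving, x = 6.76 × 10^-3 mol, y = 5.26 × 10^-3 mol
mass of KCl = 6.76 × 10^-3 × 74.55 = 0.504 g
% KCl = 0.504 / 1.13 × 100 = 44.6 %

44.6 %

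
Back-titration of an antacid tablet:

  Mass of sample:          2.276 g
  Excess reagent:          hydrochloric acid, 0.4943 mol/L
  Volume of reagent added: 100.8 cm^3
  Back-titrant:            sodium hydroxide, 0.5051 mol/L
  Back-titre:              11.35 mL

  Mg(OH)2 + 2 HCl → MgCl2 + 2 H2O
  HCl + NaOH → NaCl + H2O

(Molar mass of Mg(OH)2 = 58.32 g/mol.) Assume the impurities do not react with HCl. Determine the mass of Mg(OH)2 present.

1.286 g

n(HCl) added = 0.1008 × 0.4943 = 0.04983 mol
n(NaOH) used in back-titration = 0.01135 × 0.5051 = 5.733 × 10^-3 mol
n(HCl) left over = 5.733 × 10^-3 mol (1:1 ratio)
n(HCl) consumed by analyte = 0.04983 − 5.733 × 10^-3 = 0.04409 mol
From the 1:2 ratio, n(Mg(OH)2) = 1/2 × 0.04409 = 0.02205 mol
mass of Mg(OH)2 = 0.02205 × 58.32 = 1.286 g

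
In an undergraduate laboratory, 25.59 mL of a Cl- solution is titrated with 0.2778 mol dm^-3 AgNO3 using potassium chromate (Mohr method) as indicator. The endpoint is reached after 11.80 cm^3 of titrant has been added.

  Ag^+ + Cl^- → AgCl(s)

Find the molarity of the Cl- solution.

n(AgNO3) = 0.01180 L × 0.2778 mol/L = 3.278 × 10^-3 mol
n(Cl-) = 3.278 × 10^-3 mol (1:1 mole ratio)
[Cl-] = 3.278 × 10^-3 mol / 0.02559 L = 0.1281 mol/L

0.1281 mol/L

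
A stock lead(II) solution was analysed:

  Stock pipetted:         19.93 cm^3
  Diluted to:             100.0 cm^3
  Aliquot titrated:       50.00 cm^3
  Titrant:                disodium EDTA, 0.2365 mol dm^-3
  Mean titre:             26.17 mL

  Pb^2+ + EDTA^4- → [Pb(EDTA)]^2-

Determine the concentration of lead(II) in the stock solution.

n(EDTA) = 0.02617 × 0.2365 = 6.189 × 10^-3 mol
n(Pb2+) in the aliquot = 6.189 × 10^-3 mol (1:1 ratio)
[Pb2+]_dilute = 6.189 × 10^-3 / 0.05000 = 0.1238 mol/L
Dilution factor = 100.0 / 19.93 = 5.018
[Pb2+]_stock = 0.1238 × 5.018 = 0.6211 mol/L

0.6211 mol/L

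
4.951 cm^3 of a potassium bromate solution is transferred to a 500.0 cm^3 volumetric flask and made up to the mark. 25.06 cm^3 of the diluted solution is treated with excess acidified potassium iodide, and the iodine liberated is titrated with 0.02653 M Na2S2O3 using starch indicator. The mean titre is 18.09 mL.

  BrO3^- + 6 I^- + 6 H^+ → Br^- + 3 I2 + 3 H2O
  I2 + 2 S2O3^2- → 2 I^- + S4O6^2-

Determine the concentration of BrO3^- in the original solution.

0.3223 M

n(S2O3^2-) = 0.01809 × 0.02653 = 4.799 × 10^-4 mol
n(I2) = n(S2O3^2-)/2 = 2.400 × 10^-4 mol
From the 1:3 ratio, n(BrO3^-) in the aliquot = 1/3 × 2.400 × 10^-4 = 7.999 × 10^-5 mol
[BrO3^-]_dilute = 7.999 × 10^-5 / 0.02506 = 0.003192 mol/L
[BrO3^-]_original = 0.003192 × 500.0/4.951 = 0.3223 mol/L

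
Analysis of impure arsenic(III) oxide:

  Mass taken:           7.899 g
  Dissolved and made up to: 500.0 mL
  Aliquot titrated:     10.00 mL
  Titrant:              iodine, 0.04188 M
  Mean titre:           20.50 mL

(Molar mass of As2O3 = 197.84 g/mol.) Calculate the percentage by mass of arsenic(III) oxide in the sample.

As2O3 + 2 I2 + 2 H2O → As2O5 + 4 HI
n(I2) per titration = 0.02050 × 0.04188 = 8.585 × 10^-4 mol
From the 1:2 ratio, n(As2O3) in each aliquot = 1/2 × 8.585 × 10^-4 = 4.293 × 10^-4 mol
n(As2O3) in the whole flask = 4.293 × 10^-4 × 500.0/10.00 = 0.02146 mol
mass of As2O3 = 0.02146 × 197.84 = 4.246 g
% As2O3 = 4.246 / 7.899 × 100 = 53.76 %

53.76 %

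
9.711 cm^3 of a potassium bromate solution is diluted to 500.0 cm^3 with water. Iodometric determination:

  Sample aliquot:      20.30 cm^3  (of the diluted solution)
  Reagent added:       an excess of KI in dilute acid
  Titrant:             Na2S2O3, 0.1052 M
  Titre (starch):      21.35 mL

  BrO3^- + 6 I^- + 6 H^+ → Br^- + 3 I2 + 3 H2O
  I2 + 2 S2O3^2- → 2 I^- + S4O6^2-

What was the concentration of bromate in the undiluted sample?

n(S2O3^2-) = 0.02135 × 0.1052 = 2.246 × 10^-3 mol
n(I2) = n(S2O3^2-)/2 = 1.123 × 10^-3 mol
From the 1:3 ratio, n(BrO3^-) in the aliquot = 1/3 × 1.123 × 10^-3 = 3.743 × 10^-4 mol
[BrO3^-]_dilute = 3.743 × 10^-4 / 0.02030 = 0.01844 mol/L
[BrO3^-]_original = 0.01844 × 500.0/9.711 = 0.9495 mol/L

0.9495 M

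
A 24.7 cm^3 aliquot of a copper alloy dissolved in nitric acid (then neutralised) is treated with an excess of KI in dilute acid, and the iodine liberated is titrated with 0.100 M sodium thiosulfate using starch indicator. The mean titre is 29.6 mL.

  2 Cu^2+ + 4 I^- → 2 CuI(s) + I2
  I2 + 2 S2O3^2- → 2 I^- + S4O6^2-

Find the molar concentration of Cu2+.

n(S2O3^2-) = 0.0296 × 0.100 = 2.96 × 10^-3 mol
n(I2) = n(S2O3^2-)/2 = 1.48 × 10^-3 mol
From the 2:1 ratio, n(Cu2+) in the aliquot = 2/1 × 1.48 × 10^-3 = 2.96 × 10^-3 mol
[Cu2+] = 2.96 × 10^-3 / 0.0247 = 0.120 mol/L

0.120 M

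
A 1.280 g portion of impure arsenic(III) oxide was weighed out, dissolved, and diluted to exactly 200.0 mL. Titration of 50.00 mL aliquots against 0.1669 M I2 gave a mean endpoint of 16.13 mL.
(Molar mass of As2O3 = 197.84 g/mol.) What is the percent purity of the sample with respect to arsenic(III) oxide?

83.22 %

As2O3 + 2 I2 + 2 H2O → As2O5 + 4 HI
n(I2) per titration = 0.01613 × 0.1669 = 2.692 × 10^-3 mol
From the 1:2 ratio, n(As2O3) in each aliquot = 1/2 × 2.692 × 10^-3 = 1.346 × 10^-3 mol
n(As2O3) in the whole flask = 1.346 × 10^-3 × 200.0/50.00 = 5.384 × 10^-3 mol
mass of As2O3 = 5.384 × 10^-3 × 197.84 = 1.065 g
% As2O3 = 1.065 / 1.280 × 100 = 83.22 %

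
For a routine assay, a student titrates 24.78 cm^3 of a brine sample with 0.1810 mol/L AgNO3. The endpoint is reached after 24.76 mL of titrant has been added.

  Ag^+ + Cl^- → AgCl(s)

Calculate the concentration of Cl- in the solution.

0.1809 mol/L

n(AgNO3) = 0.02476 L × 0.1810 mol/L = 4.482 × 10^-3 mol
n(Cl-) = 4.482 × 10^-3 mol (1:1 mole ratio)
[Cl-] = 4.482 × 10^-3 mol / 0.02478 L = 0.1809 mol/L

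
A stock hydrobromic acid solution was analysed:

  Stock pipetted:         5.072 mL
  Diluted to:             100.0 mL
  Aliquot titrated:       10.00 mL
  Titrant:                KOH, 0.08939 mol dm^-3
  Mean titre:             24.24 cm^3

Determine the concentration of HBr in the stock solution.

HBr + KOH → KBr + H2O
n(KOH) = 0.02424 × 0.08939 = 2.167 × 10^-3 mol
n(HBr) in the aliquot = 2.167 × 10^-3 mol (1:1 ratio)
[HBr]_dilute = 2.167 × 10^-3 / 0.01000 = 0.2167 mol/L
Dilution factor = 100.0 / 5.072 = 19.72
[HBr]_stock = 0.2167 × 19.72 = 4.272 mol/L

4.272 mol/L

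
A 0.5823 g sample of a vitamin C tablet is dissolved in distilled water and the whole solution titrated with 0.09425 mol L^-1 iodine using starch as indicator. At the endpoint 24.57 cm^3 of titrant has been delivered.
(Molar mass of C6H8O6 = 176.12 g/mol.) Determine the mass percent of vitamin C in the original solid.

C6H8O6 + I2 → C6H6O6 + 2 HI
n(I2) = 0.02457 L × 0.09425 mol/L = 2.316 × 10^-3 mol
n(C6H8O6) = 2.316 × 10^-3 mol (1:1 ratio)
mass of C6H8O6 = 2.316 × 10^-3 × 176.12 g/mol = 0.4078 g
% C6H8O6 = 0.4078 / 0.5823 × 100 = 70.04 %

70.04 %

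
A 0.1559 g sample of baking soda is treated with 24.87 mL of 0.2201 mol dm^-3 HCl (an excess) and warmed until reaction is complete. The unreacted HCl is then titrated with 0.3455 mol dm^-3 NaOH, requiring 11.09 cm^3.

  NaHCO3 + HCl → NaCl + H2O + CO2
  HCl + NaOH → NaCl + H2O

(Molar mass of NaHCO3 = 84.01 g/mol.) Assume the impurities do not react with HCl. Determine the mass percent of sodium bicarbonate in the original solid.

88.50 %

n(HCl) added = 0.02487 × 0.2201 = 5.474 × 10^-3 mol
n(NaOH) used in back-titration = 0.01109 × 0.3455 = 3.832 × 10^-3 mol
n(HCl) left over = 3.832 × 10^-3 mol (1:1 ratio)
n(HCl) consumed by analyte = 5.474 × 10^-3 − 3.832 × 10^-3 = 1.642 × 10^-3 mol
n(NaHCO3) = 1.642 × 10^-3 mol (1:1 ratio)
mass of NaHCO3 = 1.642 × 10^-3 × 84.01 = 0.1380 g
% NaHCO3 = 0.1380 / 0.1559 × 100 = 88.50 %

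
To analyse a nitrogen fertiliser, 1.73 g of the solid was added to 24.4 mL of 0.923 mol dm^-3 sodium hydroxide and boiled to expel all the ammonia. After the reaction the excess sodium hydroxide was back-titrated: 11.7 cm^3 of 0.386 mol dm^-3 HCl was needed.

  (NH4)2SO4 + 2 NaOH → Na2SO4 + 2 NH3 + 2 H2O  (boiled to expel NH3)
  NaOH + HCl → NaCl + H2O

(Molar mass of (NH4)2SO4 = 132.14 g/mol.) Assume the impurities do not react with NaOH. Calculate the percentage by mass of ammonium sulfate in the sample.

68.8 %

n(NaOH) added = 0.0244 × 0.923 = 0.0225 mol
n(HCl) used in back-titration = 0.0117 × 0.386 = 4.52 × 10^-3 mol
n(NaOH) left over = 4.52 × 10^-3 mol (1:1 ratio)
n(NaOH) consumed by analyte = 0.0225 − 4.52 × 10^-3 = 0.0180 mol
From the 1:2 ratio, n((NH4)2SO4) = 1/2 × 0.0180 = 9.00 × 10^-3 mol
mass of (NH4)2SO4 = 9.00 × 10^-3 × 132.14 = 1.19 g
% (NH4)2SO4 = 1.19 / 1.73 × 100 = 68.8 %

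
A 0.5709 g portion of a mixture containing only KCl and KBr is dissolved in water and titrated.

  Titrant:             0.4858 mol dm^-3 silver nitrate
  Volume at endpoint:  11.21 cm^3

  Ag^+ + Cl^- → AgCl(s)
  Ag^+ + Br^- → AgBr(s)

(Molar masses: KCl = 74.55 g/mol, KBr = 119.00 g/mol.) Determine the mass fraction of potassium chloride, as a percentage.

n(AgNO3) = 0.01121 × 0.4858 = 5.446 × 10^-3 mol
Let x = n(KCl), y = n(KBr).
Titrant: 1x + 1y = 5.446 × 10^-3;  mass: 74.55x + 119.00y = 0.5709
Solving, x = 1.736 × 10^-3 mol, y = 3.710 × 10^-3 mol
mass of KCl = 1.736 × 10^-3 × 74.55 = 0.1294 g
% KCl = 0.1294 / 0.5709 × 100 = 22.67 %

22.67 %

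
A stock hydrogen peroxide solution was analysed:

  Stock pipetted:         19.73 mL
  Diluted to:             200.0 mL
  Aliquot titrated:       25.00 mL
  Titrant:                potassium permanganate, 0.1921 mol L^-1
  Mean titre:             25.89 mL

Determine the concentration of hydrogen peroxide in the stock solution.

5.042 mol/L

2 MnO4^- + 5 H2O2 + 6 H^+ → 2 Mn^2+ + 5 O2 + 8 H2O
n(KMnO4) = 0.02589 × 0.1921 = 4.973 × 10^-3 mol
From the 5:2 ratio, n(H2O2) in the aliquot = 5/2 × 4.973 × 10^-3 = 0.01243 mol
[H2O2]_dilute = 0.01243 / 0.02500 = 0.4973 mol/L
Dilution factor = 200.0 / 19.73 = 10.14
[H2O2]_stock = 0.4973 × 10.14 = 5.042 mol/L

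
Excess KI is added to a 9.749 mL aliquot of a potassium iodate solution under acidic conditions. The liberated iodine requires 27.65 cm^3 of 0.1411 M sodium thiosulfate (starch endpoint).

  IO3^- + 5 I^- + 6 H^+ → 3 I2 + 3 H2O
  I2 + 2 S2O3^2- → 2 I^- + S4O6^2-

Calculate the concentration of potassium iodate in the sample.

0.06670 M

n(S2O3^2-) = 0.02765 × 0.1411 = 3.901 × 10^-3 mol
n(I2) = n(S2O3^2-)/2 = 1.951 × 10^-3 mol
From the 1:3 ratio, n(IO3^-) in the aliquot = 1/3 × 1.951 × 10^-3 = 6.502 × 10^-4 mol
[IO3^-] = 6.502 × 10^-4 / 0.009749 = 0.06670 mol/L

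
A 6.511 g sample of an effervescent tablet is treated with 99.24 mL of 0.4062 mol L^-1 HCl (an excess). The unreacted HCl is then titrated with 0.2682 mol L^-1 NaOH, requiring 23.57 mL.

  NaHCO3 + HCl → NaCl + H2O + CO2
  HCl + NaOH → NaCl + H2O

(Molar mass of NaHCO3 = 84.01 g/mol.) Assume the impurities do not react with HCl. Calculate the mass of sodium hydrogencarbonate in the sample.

2.855 g

n(HCl) added = 0.09924 × 0.4062 = 0.04031 mol
n(NaOH) used in back-titration = 0.02357 × 0.2682 = 6.321 × 10^-3 mol
n(HCl) left over = 6.321 × 10^-3 mol (1:1 ratio)
n(HCl) consumed by analyte = 0.04031 − 6.321 × 10^-3 = 0.03399 mol
n(NaHCO3) = 0.03399 mol (1:1 ratio)
mass of NaHCO3 = 0.03399 × 84.01 = 2.855 g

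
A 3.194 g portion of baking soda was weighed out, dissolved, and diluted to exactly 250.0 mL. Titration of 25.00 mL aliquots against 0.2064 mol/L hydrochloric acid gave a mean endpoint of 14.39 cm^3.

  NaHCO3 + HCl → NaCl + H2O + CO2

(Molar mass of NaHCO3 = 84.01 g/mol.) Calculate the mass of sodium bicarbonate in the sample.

n(HCl) per titration = 0.01439 × 0.2064 = 2.970 × 10^-3 mol
n(NaHCO3) in each aliquot = 2.970 × 10^-3 mol (1:1 ratio)
n(NaHCO3) in the whole flask = 2.970 × 10^-3 × 250.0/25.00 = 0.02970 mol
mass of NaHCO3 = 0.02970 × 84.01 = 2.495 g

2.495 g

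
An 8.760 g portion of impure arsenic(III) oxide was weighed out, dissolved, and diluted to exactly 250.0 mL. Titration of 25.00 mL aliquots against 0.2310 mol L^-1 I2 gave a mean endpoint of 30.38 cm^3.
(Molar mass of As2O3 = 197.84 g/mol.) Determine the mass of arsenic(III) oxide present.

As2O3 + 2 I2 + 2 H2O → As2O5 + 4 HI
n(I2) per titration = 0.03038 × 0.2310 = 7.018 × 10^-3 mol
From the 1:2 ratio, n(As2O3) in each aliquot = 1/2 × 7.018 × 10^-3 = 3.509 × 10^-3 mol
n(As2O3) in the whole flask = 3.509 × 10^-3 × 250.0/25.00 = 0.03509 mol
mass of As2O3 = 0.03509 × 197.84 = 6.942 g

6.942 g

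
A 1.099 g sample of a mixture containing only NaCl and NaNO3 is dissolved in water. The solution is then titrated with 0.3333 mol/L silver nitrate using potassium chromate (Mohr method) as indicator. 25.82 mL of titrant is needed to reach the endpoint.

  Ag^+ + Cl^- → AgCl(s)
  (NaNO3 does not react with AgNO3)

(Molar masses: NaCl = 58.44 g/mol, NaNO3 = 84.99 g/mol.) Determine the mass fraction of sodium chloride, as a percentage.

45.76 %

n(AgNO3) = 0.02582 × 0.3333 = 8.606 × 10^-3 mol
Let x = n(NaCl), y = n(NaNO3).
Titrant: 1x = 8.606 × 10^-3;  mass: 58.44x + 84.99y = 1.099
Solving, x = 8.606 × 10^-3 mol, y = 7.013 × 10^-3 mol
mass of NaCl = 8.606 × 10^-3 × 58.44 = 0.5029 g
% NaCl = 0.5029 / 1.099 × 100 = 45.76 %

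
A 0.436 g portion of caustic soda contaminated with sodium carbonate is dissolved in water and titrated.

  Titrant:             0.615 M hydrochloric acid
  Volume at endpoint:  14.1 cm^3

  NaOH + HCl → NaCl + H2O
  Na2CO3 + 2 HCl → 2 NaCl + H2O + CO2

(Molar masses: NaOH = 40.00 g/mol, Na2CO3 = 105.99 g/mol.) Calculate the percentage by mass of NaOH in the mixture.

16.6 %

n(HCl) = 0.0141 × 0.615 = 8.67 × 10^-3 mol
Let x = n(NaOH), y = n(Na2CO3).
Titrant: 1x + 2y = 8.67 × 10^-3;  mass: 40.00x + 105.99y = 0.436
Solving, x = 1.81 × 10^-3 mol, y = 3.43 × 10^-3 mol
mass of NaOH = 1.81 × 10^-3 × 40.00 = 0.0725 g
% NaOH = 0.0725 / 0.436 × 100 = 16.6 %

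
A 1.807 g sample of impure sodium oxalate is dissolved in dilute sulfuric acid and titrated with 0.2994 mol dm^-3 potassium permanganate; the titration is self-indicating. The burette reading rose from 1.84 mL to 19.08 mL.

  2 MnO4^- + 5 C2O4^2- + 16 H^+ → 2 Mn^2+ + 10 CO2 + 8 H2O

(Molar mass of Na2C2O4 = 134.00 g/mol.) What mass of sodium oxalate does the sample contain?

n(KMnO4) = 0.01724 L × 0.2994 mol/L = 5.162 × 10^-3 mol
From the 5:2 ratio, n(Na2C2O4) = 5/2 × 5.162 × 10^-3 = 0.01290 mol
mass of Na2C2O4 = 0.01290 × 134.00 g/mol = 1.729 g

1.729 g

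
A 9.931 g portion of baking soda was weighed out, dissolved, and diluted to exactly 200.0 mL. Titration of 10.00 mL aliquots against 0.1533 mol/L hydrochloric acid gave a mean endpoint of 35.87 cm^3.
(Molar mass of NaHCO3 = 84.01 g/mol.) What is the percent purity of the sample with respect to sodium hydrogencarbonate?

NaHCO3 + HCl → NaCl + H2O + CO2
n(HCl) per titration = 0.03587 × 0.1533 = 5.499 × 10^-3 mol
n(NaHCO3) in each aliquot = 5.499 × 10^-3 mol (1:1 ratio)
n(NaHCO3) in the whole flask = 5.499 × 10^-3 × 200.0/10.00 = 0.1100 mol
mass of NaHCO3 = 0.1100 × 84.01 = 9.239 g
% NaHCO3 = 9.239 / 9.931 × 100 = 93.03 %

93.03 %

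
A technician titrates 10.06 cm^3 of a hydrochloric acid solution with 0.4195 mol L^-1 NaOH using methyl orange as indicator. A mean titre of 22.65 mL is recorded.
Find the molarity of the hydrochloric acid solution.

0.9445 mol/L

HCl + NaOH → NaCl + H2O
n(NaOH) = 0.02265 L × 0.4195 mol/L = 9.502 × 10^-3 mol
n(HCl) = 9.502 × 10^-3 mol (1:1 mole ratio)
[HCl] = 9.502 × 10^-3 mol / 0.01006 L = 0.9445 mol/L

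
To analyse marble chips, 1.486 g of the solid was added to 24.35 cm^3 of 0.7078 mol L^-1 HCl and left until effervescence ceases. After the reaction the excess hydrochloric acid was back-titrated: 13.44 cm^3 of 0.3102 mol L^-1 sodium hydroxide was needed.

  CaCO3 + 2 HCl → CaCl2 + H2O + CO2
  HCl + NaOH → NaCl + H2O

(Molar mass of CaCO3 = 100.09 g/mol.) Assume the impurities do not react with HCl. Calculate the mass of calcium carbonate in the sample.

n(HCl) added = 0.02435 × 0.7078 = 0.01723 mol
n(NaOH) used in back-titration = 0.01344 × 0.3102 = 4.169 × 10^-3 mol
n(HCl) left over = 4.169 × 10^-3 mol (1:1 ratio)
n(HCl) consumed by analyte = 0.01723 − 4.169 × 10^-3 = 0.01307 mol
From the 1:2 ratio, n(CaCO3) = 1/2 × 0.01307 = 6.533 × 10^-3 mol
mass of CaCO3 = 6.533 × 10^-3 × 100.09 = 0.6539 g

0.6539 g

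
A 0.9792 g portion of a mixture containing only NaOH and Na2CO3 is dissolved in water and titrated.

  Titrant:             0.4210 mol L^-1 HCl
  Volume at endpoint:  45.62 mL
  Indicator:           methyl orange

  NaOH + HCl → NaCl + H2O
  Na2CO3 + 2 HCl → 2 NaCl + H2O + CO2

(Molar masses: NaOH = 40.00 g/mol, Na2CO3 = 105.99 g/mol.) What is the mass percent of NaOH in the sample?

n(HCl) = 0.04562 × 0.4210 = 0.01921 mol
Let x = n(NaOH), y = n(Na2CO3).
Titrant: 1x + 2y = 0.01921;  mass: 40.00x + 105.99y = 0.9792
Solving, x = 2.972 × 10^-3 mol, y = 8.117 × 10^-3 mol
mass of NaOH = 2.972 × 10^-3 × 40.00 = 0.1189 g
% NaOH = 0.1189 / 0.9792 × 100 = 12.14 %

12.14 %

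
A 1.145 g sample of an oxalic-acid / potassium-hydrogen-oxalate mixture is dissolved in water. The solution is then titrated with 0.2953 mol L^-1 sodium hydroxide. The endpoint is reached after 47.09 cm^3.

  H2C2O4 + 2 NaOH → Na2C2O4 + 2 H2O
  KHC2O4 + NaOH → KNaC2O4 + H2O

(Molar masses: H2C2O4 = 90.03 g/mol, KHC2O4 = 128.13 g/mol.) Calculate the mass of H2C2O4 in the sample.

0.3449 g

n(NaOH) = 0.04709 × 0.2953 = 0.01391 mol
Let x = n(H2C2O4), y = n(KHC2O4).
Titrant: 2x + 1y = 0.01391;  mass: 90.03x + 128.13y = 1.145
Solving, x = 3.830 × 10^-3 mol, y = 6.245 × 10^-3 mol
mass of H2C2O4 = 3.830 × 10^-3 × 90.03 = 0.3449 g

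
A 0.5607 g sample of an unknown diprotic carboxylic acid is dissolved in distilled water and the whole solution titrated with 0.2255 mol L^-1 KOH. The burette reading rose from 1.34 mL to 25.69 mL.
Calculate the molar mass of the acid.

204.2 g/mol

n(KOH) = 0.02435 L × 0.2255 mol/L = 5.491 × 10^-3 mol
From the 1:2 ratio, n(H2A) = 1/2 × 5.491 × 10^-3 = 2.745 × 10^-3 mol
M = m / n = 0.5607 g / 2.745 × 10^-3 mol = 204.2 g/mol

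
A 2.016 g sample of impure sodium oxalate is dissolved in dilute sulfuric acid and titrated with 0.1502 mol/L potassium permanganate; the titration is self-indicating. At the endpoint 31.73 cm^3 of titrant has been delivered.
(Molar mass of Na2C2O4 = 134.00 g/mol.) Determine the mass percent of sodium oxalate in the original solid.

2 MnO4^- + 5 C2O4^2- + 16 H^+ → 2 Mn^2+ + 10 CO2 + 8 H2O
n(KMnO4) = 0.03173 L × 0.1502 mol/L = 4.766 × 10^-3 mol
From the 5:2 ratio, n(Na2C2O4) = 5/2 × 4.766 × 10^-3 = 0.01191 mol
mass of Na2C2O4 = 0.01191 × 134.00 g/mol = 1.597 g
% Na2C2O4 = 1.597 / 2.016 × 100 = 79.19 %

79.19 %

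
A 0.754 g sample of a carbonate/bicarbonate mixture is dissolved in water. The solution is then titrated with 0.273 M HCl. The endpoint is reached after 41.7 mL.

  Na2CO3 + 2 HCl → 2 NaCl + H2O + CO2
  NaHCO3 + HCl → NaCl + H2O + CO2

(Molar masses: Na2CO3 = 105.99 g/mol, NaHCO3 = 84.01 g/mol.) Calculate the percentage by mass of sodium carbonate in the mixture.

n(HCl) = 0.0417 × 0.273 = 0.0114 mol
Let x = n(Na2CO3), y = n(NaHCO3).
Titrant: 2x + 1y = 0.0114;  mass: 105.99x + 84.01y = 0.754
Solving, x = 3.26 × 10^-3 mol, y = 4.86 × 10^-3 mol
mass of Na2CO3 = 3.26 × 10^-3 × 105.99 = 0.346 g
% Na2CO3 = 0.346 / 0.754 × 100 = 45.9 %

45.9 %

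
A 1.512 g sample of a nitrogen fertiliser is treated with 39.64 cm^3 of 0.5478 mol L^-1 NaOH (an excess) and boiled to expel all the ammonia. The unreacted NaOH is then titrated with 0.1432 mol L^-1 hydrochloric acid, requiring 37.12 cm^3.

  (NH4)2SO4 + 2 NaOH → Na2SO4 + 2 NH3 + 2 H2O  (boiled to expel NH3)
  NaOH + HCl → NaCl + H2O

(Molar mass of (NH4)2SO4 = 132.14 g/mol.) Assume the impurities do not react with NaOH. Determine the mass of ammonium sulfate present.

n(NaOH) added = 0.03964 × 0.5478 = 0.02171 mol
n(HCl) used in back-titration = 0.03712 × 0.1432 = 5.316 × 10^-3 mol
n(NaOH) left over = 5.316 × 10^-3 mol (1:1 ratio)
n(NaOH) consumed by analyte = 0.02171 − 5.316 × 10^-3 = 0.01640 mol
From the 1:2 ratio, n((NH4)2SO4) = 1/2 × 0.01640 = 8.200 × 10^-3 mol
mass of (NH4)2SO4 = 8.200 × 10^-3 × 132.14 = 1.083 g

1.083 g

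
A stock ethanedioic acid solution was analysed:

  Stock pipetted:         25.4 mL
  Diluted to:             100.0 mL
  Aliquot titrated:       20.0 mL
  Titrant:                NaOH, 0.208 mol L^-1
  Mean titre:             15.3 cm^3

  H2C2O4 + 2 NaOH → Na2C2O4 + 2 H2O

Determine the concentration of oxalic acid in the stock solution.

n(NaOH) = 0.0153 × 0.208 = 3.18 × 10^-3 mol
From the 1:2 ratio, n(H2C2O4) in the aliquot = 1/2 × 3.18 × 10^-3 = 1.59 × 10^-3 mol
[H2C2O4]_dilute = 1.59 × 10^-3 / 0.0200 = 0.0796 mol/L
Dilution factor = 100.0 / 25.4 = 3.937
[H2C2O4]_stock = 0.0796 × 3.937 = 0.313 mol/L

0.313 mol/L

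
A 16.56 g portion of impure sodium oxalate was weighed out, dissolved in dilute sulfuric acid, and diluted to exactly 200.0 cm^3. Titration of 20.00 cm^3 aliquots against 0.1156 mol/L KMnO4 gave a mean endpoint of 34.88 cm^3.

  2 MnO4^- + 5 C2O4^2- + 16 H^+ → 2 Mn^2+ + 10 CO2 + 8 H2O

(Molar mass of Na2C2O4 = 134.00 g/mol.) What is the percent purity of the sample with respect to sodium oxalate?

n(KMnO4) per titration = 0.03488 × 0.1156 = 4.032 × 10^-3 mol
From the 5:2 ratio, n(Na2C2O4) in each aliquot = 5/2 × 4.032 × 10^-3 = 0.01008 mol
n(Na2C2O4) in the whole flask = 0.01008 × 200.0/20.00 = 0.1008 mol
mass of Na2C2O4 = 0.1008 × 134.00 = 13.51 g
% Na2C2O4 = 13.51 / 16.56 × 100 = 81.57 %

81.57 %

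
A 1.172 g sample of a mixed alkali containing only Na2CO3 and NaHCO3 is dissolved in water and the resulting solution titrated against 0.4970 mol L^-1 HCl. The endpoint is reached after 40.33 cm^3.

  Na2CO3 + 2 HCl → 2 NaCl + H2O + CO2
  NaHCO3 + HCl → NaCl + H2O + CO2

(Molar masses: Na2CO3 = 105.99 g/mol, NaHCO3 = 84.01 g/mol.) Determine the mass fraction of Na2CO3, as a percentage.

74.63 %

n(HCl) = 0.04033 × 0.4970 = 0.02004 mol
Let x = n(Na2CO3), y = n(NaHCO3).
Titrant: 2x + 1y = 0.02004;  mass: 105.99x + 84.01y = 1.172
Solving, x = 8.252 × 10^-3 mol, y = 3.539 × 10^-3 mol
mass of Na2CO3 = 8.252 × 10^-3 × 105.99 = 0.8747 g
% Na2CO3 = 0.8747 / 1.172 × 100 = 74.63 %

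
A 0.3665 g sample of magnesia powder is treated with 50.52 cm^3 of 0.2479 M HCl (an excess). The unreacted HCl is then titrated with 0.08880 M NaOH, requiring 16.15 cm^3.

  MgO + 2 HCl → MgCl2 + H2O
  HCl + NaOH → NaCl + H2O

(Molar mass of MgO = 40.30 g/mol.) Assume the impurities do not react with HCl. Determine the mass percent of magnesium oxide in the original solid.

60.97 %

n(HCl) added = 0.05052 × 0.2479 = 0.01252 mol
n(NaOH) used in back-titration = 0.01615 × 0.08880 = 1.434 × 10^-3 mol
n(HCl) left over = 1.434 × 10^-3 mol (1:1 ratio)
n(HCl) consumed by analyte = 0.01252 − 1.434 × 10^-3 = 0.01109 mol
From the 1:2 ratio, n(MgO) = 1/2 × 0.01109 = 5.545 × 10^-3 mol
mass of MgO = 5.545 × 10^-3 × 40.30 = 0.2235 g
% MgO = 0.2235 / 0.3665 × 100 = 60.97 %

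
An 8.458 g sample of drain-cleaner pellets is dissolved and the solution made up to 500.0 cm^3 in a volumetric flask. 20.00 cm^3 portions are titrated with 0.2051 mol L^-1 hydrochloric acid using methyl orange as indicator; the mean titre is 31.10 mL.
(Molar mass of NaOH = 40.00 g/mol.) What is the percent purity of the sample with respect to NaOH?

NaOH + HCl → NaCl + H2O
n(HCl) per titration = 0.03110 × 0.2051 = 6.379 × 10^-3 mol
n(NaOH) in each aliquot = 6.379 × 10^-3 mol (1:1 ratio)
n(NaOH) in the whole flask = 6.379 × 10^-3 × 500.0/20.00 = 0.1595 mol
mass of NaOH = 0.1595 × 40.00 = 6.379 g
% NaOH = 6.379 / 8.458 × 100 = 75.42 %

75.42 %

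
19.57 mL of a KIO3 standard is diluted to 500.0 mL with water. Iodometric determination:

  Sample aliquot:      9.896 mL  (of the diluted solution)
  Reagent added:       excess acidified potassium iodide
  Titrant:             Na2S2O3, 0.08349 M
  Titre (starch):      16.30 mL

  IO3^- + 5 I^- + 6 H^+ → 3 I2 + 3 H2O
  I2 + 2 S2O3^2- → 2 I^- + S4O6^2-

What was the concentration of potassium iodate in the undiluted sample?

n(S2O3^2-) = 0.01630 × 0.08349 = 1.361 × 10^-3 mol
n(I2) = n(S2O3^2-)/2 = 6.804 × 10^-4 mol
From the 1:3 ratio, n(IO3^-) in the aliquot = 1/3 × 6.804 × 10^-4 = 2.268 × 10^-4 mol
[IO3^-]_dilute = 2.268 × 10^-4 / 0.009896 = 0.02292 mol/L
[IO3^-]_original = 0.02292 × 500.0/19.57 = 0.5856 mol/L

0.5856 M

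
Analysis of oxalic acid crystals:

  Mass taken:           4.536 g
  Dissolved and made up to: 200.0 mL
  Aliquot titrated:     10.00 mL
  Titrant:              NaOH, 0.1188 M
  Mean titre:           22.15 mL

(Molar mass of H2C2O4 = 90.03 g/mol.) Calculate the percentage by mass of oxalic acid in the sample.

52.23 %

H2C2O4 + 2 NaOH → Na2C2O4 + 2 H2O
n(NaOH) per titration = 0.02215 × 0.1188 = 2.631 × 10^-3 mol
From the 1:2 ratio, n(H2C2O4) in each aliquot = 1/2 × 2.631 × 10^-3 = 1.316 × 10^-3 mol
n(H2C2O4) in the whole flask = 1.316 × 10^-3 × 200.0/10.00 = 0.02631 mol
mass of H2C2O4 = 0.02631 × 90.03 = 2.369 g
% H2C2O4 = 2.369 / 4.536 × 100 = 52.23 %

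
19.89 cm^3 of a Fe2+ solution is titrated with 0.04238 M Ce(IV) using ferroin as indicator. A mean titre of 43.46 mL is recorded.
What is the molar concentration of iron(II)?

0.09260 M

Ce^4+ + Fe^2+ → Ce^3+ + Fe^3+
n(Ce4+) = 0.04346 L × 0.04238 mol/L = 1.842 × 10^-3 mol
n(Fe2+) = 1.842 × 10^-3 mol (1:1 mole ratio)
[Fe2+] = 1.842 × 10^-3 mol / 0.01989 L = 0.09260 mol/L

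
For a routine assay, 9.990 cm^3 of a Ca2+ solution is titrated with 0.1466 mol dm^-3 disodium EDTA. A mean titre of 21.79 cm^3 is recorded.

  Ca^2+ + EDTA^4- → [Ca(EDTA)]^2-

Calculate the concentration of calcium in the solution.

0.3198 mol/L

n(EDTA) = 0.02179 L × 0.1466 mol/L = 3.194 × 10^-3 mol
n(Ca2+) = 3.194 × 10^-3 mol (1:1 mole ratio)
[Ca2+] = 3.194 × 10^-3 mol / 0.009990 L = 0.3198 mol/L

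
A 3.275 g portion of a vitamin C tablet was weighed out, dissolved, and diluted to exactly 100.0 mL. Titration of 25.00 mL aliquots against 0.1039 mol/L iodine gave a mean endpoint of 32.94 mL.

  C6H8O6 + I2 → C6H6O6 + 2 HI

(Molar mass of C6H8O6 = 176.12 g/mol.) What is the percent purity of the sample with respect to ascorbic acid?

n(I2) per titration = 0.03294 × 0.1039 = 3.422 × 10^-3 mol
n(C6H8O6) in each aliquot = 3.422 × 10^-3 mol (1:1 ratio)
n(C6H8O6) in the whole flask = 3.422 × 10^-3 × 100.0/25.00 = 0.01369 mol
mass of C6H8O6 = 0.01369 × 176.12 = 2.411 g
% C6H8O6 = 2.411 / 3.275 × 100 = 73.62 %

73.62 %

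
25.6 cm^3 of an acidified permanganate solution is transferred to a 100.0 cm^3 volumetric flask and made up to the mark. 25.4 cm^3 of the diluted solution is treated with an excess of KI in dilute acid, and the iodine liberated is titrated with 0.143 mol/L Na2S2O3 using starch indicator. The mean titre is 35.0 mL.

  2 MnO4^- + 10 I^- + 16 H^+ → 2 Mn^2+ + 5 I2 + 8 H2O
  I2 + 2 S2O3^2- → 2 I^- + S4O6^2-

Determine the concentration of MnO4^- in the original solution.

n(S2O3^2-) = 0.0350 × 0.143 = 5.00 × 10^-3 mol
n(I2) = n(S2O3^2-)/2 = 2.50 × 10^-3 mol
From the 2:5 ratio, n(MnO4^-) in the aliquot = 2/5 × 2.50 × 10^-3 = 1.00 × 10^-3 mol
[MnO4^-]_dilute = 1.00 × 10^-3 / 0.0254 = 0.0394 mol/L
[MnO4^-]_original = 0.0394 × 100.0/25.6 = 0.154 mol/L

0.154 mol/L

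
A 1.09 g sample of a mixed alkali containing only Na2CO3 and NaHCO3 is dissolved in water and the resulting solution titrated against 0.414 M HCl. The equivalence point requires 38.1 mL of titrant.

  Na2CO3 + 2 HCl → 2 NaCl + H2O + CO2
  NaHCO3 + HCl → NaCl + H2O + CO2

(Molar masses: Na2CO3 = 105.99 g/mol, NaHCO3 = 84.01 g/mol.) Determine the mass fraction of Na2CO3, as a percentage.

n(HCl) = 0.0381 × 0.414 = 0.0158 mol
Let x = n(Na2CO3), y = n(NaHCO3).
Titrant: 2x + 1y = 0.0158;  mass: 105.99x + 84.01y = 1.09
Solving, x = 3.79 × 10^-3 mol, y = 8.19 × 10^-3 mol
mass of Na2CO3 = 3.79 × 10^-3 × 105.99 = 0.402 g
% Na2CO3 = 0.402 / 1.09 × 100 = 36.9 %

36.9 %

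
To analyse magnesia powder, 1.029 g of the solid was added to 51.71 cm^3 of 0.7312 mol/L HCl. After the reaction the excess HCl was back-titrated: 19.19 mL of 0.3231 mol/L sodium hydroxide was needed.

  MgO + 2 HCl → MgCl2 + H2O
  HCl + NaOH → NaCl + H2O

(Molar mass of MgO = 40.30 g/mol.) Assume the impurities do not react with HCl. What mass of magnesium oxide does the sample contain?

0.6369 g

n(HCl) added = 0.05171 × 0.7312 = 0.03781 mol
n(NaOH) used in back-titration = 0.01919 × 0.3231 = 6.200 × 10^-3 mol
n(HCl) left over = 6.200 × 10^-3 mol (1:1 ratio)
n(HCl) consumed by analyte = 0.03781 − 6.200 × 10^-3 = 0.03161 mol
From the 1:2 ratio, n(MgO) = 1/2 × 0.03161 = 0.01581 mol
mass of MgO = 0.01581 × 40.30 = 0.6369 g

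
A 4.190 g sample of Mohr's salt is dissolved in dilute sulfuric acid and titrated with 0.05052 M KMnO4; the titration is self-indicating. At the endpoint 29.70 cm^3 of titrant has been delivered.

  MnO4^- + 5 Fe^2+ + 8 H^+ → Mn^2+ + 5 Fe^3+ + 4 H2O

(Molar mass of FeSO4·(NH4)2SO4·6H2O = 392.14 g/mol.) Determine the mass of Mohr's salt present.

2.942 g

n(KMnO4) = 0.02970 L × 0.05052 mol/L = 1.500 × 10^-3 mol
From the 5:1 ratio, n(FeSO4·(NH4)2SO4·6H2O) = 5/1 × 1.500 × 10^-3 = 7.502 × 10^-3 mol
mass of FeSO4·(NH4)2SO4·6H2O = 7.502 × 10^-3 × 392.14 g/mol = 2.942 g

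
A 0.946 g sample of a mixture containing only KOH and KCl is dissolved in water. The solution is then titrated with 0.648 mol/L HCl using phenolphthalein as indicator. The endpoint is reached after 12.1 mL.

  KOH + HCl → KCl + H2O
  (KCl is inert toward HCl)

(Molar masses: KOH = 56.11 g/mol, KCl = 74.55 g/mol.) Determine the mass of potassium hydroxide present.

n(HCl) = 0.0121 × 0.648 = 7.84 × 10^-3 mol
Let x = n(KOH), y = n(KCl).
Titrant: 1x = 7.84 × 10^-3;  mass: 56.11x + 74.55y = 0.946
Solving, x = 7.84 × 10^-3 mol, y = 6.79 × 10^-3 mol
mass of KOH = 7.84 × 10^-3 × 56.11 = 0.440 g

0.440 g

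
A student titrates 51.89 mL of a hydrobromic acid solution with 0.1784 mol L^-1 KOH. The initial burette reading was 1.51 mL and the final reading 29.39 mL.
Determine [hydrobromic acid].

HBr + KOH → KBr + H2O
n(KOH) = 0.02788 L × 0.1784 mol/L = 4.974 × 10^-3 mol
n(HBr) = 4.974 × 10^-3 mol (1:1 mole ratio)
[HBr] = 4.974 × 10^-3 mol / 0.05189 L = 0.09585 mol/L

0.09585 mol/L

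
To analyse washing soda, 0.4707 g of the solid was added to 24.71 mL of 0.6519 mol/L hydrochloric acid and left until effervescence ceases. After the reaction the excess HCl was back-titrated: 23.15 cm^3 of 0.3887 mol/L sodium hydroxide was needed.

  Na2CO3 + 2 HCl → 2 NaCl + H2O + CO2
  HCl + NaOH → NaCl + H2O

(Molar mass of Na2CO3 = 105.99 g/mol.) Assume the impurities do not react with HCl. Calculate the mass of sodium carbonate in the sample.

n(HCl) added = 0.02471 × 0.6519 = 0.01611 mol
n(NaOH) used in back-titration = 0.02315 × 0.3887 = 8.998 × 10^-3 mol
n(HCl) left over = 8.998 × 10^-3 mol (1:1 ratio)
n(HCl) consumed by analyte = 0.01611 − 8.998 × 10^-3 = 7.110 × 10^-3 mol
From the 1:2 ratio, n(Na2CO3) = 1/2 × 7.110 × 10^-3 = 3.555 × 10^-3 mol
mass of Na2CO3 = 3.555 × 10^-3 × 105.99 = 0.3768 g

0.3768 g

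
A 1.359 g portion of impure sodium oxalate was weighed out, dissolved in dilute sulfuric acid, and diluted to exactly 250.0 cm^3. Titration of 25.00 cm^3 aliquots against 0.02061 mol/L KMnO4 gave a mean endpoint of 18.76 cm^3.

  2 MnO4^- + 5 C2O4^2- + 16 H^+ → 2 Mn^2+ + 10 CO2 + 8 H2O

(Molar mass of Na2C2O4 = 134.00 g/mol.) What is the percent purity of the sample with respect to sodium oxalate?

n(KMnO4) per titration = 0.01876 × 0.02061 = 3.866 × 10^-4 mol
From the 5:2 ratio, n(Na2C2O4) in each aliquot = 5/2 × 3.866 × 10^-4 = 9.666 × 10^-4 mol
n(Na2C2O4) in the whole flask = 9.666 × 10^-4 × 250.0/25.00 = 9.666 × 10^-3 mol
mass of Na2C2O4 = 9.666 × 10^-3 × 134.00 = 1.295 g
% Na2C2O4 = 1.295 / 1.359 × 100 = 95.31 %

95.31 %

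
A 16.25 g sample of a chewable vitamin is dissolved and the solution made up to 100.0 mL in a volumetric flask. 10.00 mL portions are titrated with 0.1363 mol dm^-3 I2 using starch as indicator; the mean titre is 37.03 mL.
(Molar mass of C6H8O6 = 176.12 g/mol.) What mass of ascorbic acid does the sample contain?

8.889 g

C6H8O6 + I2 → C6H6O6 + 2 HI
n(I2) per titration = 0.03703 × 0.1363 = 5.047 × 10^-3 mol
n(C6H8O6) in each aliquot = 5.047 × 10^-3 mol (1:1 ratio)
n(C6H8O6) in the whole flask = 5.047 × 10^-3 × 100.0/10.00 = 0.05047 mol
mass of C6H8O6 = 0.05047 × 176.12 = 8.889 g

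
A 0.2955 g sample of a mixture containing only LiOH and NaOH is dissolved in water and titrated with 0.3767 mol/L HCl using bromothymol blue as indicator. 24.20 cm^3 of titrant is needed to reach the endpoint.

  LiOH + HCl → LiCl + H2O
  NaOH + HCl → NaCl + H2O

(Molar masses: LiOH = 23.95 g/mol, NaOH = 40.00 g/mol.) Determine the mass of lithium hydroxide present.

n(HCl) = 0.02420 × 0.3767 = 9.116 × 10^-3 mol
Let x = n(LiOH), y = n(NaOH).
Titrant: 1x + 1y = 9.116 × 10^-3;  mass: 23.95x + 40.00y = 0.2955
Solving, x = 4.308 × 10^-3 mol, y = 4.808 × 10^-3 mol
mass of LiOH = 4.308 × 10^-3 × 23.95 = 0.1032 g

0.1032 g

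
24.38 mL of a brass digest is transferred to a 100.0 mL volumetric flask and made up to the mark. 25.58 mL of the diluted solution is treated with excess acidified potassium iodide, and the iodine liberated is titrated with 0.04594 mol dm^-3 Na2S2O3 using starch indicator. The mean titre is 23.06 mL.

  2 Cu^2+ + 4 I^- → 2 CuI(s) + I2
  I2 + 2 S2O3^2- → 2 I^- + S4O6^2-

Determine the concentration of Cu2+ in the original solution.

0.1699 mol/L

n(S2O3^2-) = 0.02306 × 0.04594 = 1.059 × 10^-3 mol
n(I2) = n(S2O3^2-)/2 = 5.297 × 10^-4 mol
From the 2:1 ratio, n(Cu2+) in the aliquot = 2/1 × 5.297 × 10^-4 = 1.059 × 10^-3 mol
[Cu2+]_dilute = 1.059 × 10^-3 / 0.02558 = 0.04141 mol/L
[Cu2+]_original = 0.04141 × 100.0/24.38 = 0.1699 mol/L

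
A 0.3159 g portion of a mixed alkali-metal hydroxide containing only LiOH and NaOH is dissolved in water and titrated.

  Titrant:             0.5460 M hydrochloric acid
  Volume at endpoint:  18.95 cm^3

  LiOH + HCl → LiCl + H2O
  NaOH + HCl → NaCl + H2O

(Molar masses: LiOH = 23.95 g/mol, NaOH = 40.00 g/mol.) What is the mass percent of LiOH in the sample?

46.28 %

n(HCl) = 0.01895 × 0.5460 = 0.01035 mol
Let x = n(LiOH), y = n(NaOH).
Titrant: 1x + 1y = 0.01035;  mass: 23.95x + 40.00y = 0.3159
Solving, x = 6.104 × 10^-3 mol, y = 4.243 × 10^-3 mol
mass of LiOH = 6.104 × 10^-3 × 23.95 = 0.1462 g
% LiOH = 0.1462 / 0.3159 × 100 = 46.28 %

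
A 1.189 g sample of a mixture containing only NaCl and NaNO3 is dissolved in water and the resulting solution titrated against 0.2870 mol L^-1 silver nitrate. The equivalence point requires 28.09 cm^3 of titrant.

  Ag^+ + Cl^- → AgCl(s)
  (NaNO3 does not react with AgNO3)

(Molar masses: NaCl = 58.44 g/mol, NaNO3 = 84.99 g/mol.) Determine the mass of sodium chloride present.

0.4711 g

n(AgNO3) = 0.02809 × 0.2870 = 8.062 × 10^-3 mol
Let x = n(NaCl), y = n(NaNO3).
Titrant: 1x = 8.062 × 10^-3;  mass: 58.44x + 84.99y = 1.189
Solving, x = 8.062 × 10^-3 mol, y = 8.446 × 10^-3 mol
mass of NaCl = 8.062 × 10^-3 × 58.44 = 0.4711 g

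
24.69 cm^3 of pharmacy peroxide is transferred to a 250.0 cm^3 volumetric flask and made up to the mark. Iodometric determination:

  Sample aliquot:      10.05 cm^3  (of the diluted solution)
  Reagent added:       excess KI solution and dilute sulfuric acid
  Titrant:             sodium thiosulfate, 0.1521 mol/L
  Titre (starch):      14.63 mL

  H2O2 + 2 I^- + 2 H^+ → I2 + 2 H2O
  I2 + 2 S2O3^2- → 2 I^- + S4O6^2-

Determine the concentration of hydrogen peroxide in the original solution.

n(S2O3^2-) = 0.01463 × 0.1521 = 2.225 × 10^-3 mol
n(I2) = n(S2O3^2-)/2 = 1.113 × 10^-3 mol
n(H2O2) in the aliquot = 1.113 × 10^-3 mol (1:1 ratio)
[H2O2]_dilute = 1.113 × 10^-3 / 0.01005 = 0.1107 mol/L
[H2O2]_original = 0.1107 × 250.0/24.69 = 1.121 mol/L

1.121 mol/L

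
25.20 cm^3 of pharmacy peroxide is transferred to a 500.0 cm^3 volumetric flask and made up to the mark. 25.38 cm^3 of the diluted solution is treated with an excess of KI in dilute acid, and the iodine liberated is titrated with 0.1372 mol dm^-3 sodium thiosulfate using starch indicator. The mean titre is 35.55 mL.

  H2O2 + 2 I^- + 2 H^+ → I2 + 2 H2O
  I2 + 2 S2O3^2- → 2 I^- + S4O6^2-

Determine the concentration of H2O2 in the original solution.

1.907 mol/L

n(S2O3^2-) = 0.03555 × 0.1372 = 4.877 × 10^-3 mol
n(I2) = n(S2O3^2-)/2 = 2.439 × 10^-3 mol
n(H2O2) in the aliquot = 2.439 × 10^-3 mol (1:1 ratio)
[H2O2]_dilute = 2.439 × 10^-3 / 0.02538 = 0.09609 mol/L
[H2O2]_original = 0.09609 × 500.0/25.20 = 1.907 mol/L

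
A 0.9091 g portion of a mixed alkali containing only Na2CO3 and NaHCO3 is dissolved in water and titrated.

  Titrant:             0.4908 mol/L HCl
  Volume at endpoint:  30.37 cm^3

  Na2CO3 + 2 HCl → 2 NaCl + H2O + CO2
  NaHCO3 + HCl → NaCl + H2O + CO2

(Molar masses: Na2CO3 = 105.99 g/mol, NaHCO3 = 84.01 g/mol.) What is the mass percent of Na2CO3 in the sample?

64.49 %

n(HCl) = 0.03037 × 0.4908 = 0.01491 mol
Let x = n(Na2CO3), y = n(NaHCO3).
Titrant: 2x + 1y = 0.01491;  mass: 105.99x + 84.01y = 0.9091
Solving, x = 5.532 × 10^-3 mol, y = 3.843 × 10^-3 mol
mass of Na2CO3 = 5.532 × 10^-3 × 105.99 = 0.5863 g
% Na2CO3 = 0.5863 / 0.9091 × 100 = 64.49 %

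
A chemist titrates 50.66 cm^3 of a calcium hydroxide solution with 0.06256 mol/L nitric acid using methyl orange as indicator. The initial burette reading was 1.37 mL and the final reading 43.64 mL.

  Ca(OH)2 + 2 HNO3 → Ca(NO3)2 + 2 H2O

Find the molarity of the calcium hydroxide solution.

0.02610 mol/L

n(HNO3) = 0.04227 L × 0.06256 mol/L = 2.644 × 10^-3 mol
From the 1:2 mole ratio, n(Ca(OH)2) = 1/2 × 2.644 × 10^-3 = 1.322 × 10^-3 mol
[Ca(OH)2] = 1.322 × 10^-3 mol / 0.05066 L = 0.02610 mol/L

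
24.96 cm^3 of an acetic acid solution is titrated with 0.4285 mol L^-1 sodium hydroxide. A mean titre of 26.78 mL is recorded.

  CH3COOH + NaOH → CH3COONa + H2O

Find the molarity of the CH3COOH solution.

0.4597 mol/L

n(NaOH) = 0.02678 L × 0.4285 mol/L = 0.01148 mol
n(CH3COOH) = 0.01148 mol (1:1 mole ratio)
[CH3COOH] = 0.01148 mol / 0.02496 L = 0.4597 mol/L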